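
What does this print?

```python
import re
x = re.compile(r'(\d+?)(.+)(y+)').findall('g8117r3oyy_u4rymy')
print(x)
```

[('8', '117r3oyy_u4rym', 'y')]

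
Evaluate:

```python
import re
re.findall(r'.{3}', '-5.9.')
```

Pattern: exactly 3 of any character.
Walking the string: at [0:3] → '-5.'.
Since nothing is captured, `findall` lists the 1 matched substring directly.

['-5.']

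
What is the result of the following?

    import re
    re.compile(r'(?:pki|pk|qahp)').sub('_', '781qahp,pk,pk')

'781_,_,_'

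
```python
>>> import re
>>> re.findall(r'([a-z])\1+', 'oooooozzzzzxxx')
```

The backreference `\1` re-matches whatever the first group consumed, character for character.
`findall` collects group 1 from each match (3 total).

['o', 'z', 'x']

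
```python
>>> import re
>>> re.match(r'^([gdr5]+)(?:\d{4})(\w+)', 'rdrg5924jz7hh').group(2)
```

'jz7hh'

This matches anchored at the start of the string; then one or more of one of [gdr5] (captured); then exactly 4 of a digit (non-capturing group); then one or more of a word character (captured).
`re.match` won't scan ahead — the pattern has to work from the very first character.
The match spans [0:13] → 'rdrg5924jz7hh'.
Captured: group 1 = 'rdrg', group 2 = 'jz7hh'.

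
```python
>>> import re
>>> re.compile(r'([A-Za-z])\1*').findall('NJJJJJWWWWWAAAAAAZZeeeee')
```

The backreference `\1` re-matches whatever the first group consumed, character for character.
Walking the string: at [0:1] match 'N', group 1 = 'N'; at [1:6] match 'JJJJJ', group 1 = 'J'; at [6:11] match 'WWWWW', group 1 = 'W'; at [11:17] match 'AAAAAA', group 1 = 'A'; at [17:19] match 'ZZ', group 1 = 'Z'; ….
`findall` collects group 1 from each match (6 total).

['N', 'J', 'W', 'A', 'Z', 'e']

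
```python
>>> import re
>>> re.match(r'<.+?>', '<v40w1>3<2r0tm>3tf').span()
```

(0, 7)

With the lazy modifier that quantifier settles for the fewest repetitions that let the rest of the pattern succeed (the atoms after it are unaffected and can still be greedy).
`re.match` won't scan ahead — the pattern has to work from the very first character.
The match spans [0:7] → '<v40w1>'.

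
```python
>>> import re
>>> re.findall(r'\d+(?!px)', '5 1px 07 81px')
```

Because the assertion is negative and zero-width, positions next to the forbidden text are skipped.
Walking the string: at [0:1] → '5'; at [6:8] → '07'; at [9:10] → '8'.
No capturing groups, so `findall` returns the 3 full match strings.

['5', '07', '8']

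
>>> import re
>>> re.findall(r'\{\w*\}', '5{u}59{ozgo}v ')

No capturing groups, so `findall` returns the 2 full match strings.

['{u}', '{ozgo}']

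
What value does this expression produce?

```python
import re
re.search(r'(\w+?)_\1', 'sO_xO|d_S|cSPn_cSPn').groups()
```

('cSPn',)

The match spans [10:19] → 'cSPn_cSPn'.
Captured: group 1 = 'cSPn'.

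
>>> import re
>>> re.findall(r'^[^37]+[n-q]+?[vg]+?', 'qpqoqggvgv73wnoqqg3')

This matches anchored at the start of the string; then one or more of any character except [37]; then one or more of a character in [n-q] (lazy); then one or more of one of [vg] (lazy).
With the lazy modifier that quantifier settles for the fewest repetitions that let the rest of the pattern succeed (the atoms after it are unaffected and can still be greedy).
Scanning left to right: at [0:6] → 'qpqoqg'.
Since nothing is captured, `findall` lists the 1 matched substring directly.

['qpqoqg']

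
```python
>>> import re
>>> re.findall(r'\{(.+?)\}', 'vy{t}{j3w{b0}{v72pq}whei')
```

A `+?`/`*?`/`{m,n}?` starts at its minimum and grows only as far as needed for what follows to match.
Scanning left to right: at [2:5] match '{t}', group 1 = 't'; at [5:13] match '{j3w{b0}', group 1 = 'j3w{b0'; at [13:20] match '{v72pq}', group 1 = 'v72pq'.
With a single group, `findall` returns only what that group captured — 3 items.

['t', 'j3w{b0', 'v72pq']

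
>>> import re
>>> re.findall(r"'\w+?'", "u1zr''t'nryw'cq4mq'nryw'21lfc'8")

Walking the string: at [5:8] → "'t'"; at [12:19] → "'cq4mq'"; at [23:30] → "'21lfc'".
With no groups in the pattern, `findall` gives back each whole match — 3 here.

["'t'", "'cq4mq'", "'21lfc'"]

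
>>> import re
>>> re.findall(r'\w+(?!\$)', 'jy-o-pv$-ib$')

Because the assertion is negative and zero-width, positions next to the forbidden text are skipped.
Matches: at [0:2] → 'jy'; at [3:4] → 'o'; at [5:6] → 'p'; at [9:10] → 'i'.
With no groups in the pattern, `findall` gives back each whole match — 4 here.

['jy', 'o', 'p', 'i']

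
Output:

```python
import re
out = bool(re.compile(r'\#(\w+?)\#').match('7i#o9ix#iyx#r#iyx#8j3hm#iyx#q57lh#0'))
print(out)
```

False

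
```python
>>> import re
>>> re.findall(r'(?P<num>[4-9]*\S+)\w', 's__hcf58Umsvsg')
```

The pattern matches zero or more of a character in [4-9], then one or more of a non-whitespace character (captured as 'num'); then a word character.
Because there's exactly one group, `findall` drops the full match and keeps group 1 from the one hit.

['s__hcf58Umsvs']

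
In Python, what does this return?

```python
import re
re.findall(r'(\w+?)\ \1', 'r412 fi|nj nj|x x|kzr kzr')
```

['nj', 'x', 'kzr']

The backreference `\1` re-matches whatever the first group consumed, character for character.
`findall` collects group 1 from each match (3 total).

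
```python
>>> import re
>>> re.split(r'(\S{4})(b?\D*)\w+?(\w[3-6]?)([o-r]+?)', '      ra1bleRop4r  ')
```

The pattern matches exactly 4 of a non-whitespace character (captured); then optionally the literal 'b', then zero or more of a non-digit (captured); then one or more of a word character (lazy); then a word character, then optionally a character in [3-6] (captured); then one or more of a character in [o-r] (lazy) (captured).
Matches to split on: at [6:17] → 'ra1bleRop4r'.
`re.split` interleaves the captured-group text with the surrounding fragments.

['      ', 'ra1b', 'leRo', '4', 'r', '  ']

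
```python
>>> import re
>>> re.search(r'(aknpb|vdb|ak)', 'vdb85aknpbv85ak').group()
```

'vdb'

The match spans [0:3] → 'vdb'.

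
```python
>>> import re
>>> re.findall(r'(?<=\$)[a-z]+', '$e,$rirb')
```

['e', 'rirb']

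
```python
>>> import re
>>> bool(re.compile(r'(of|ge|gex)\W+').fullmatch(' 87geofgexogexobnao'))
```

`fullmatch` succeeds only if the pattern covers the string from start to end.
Here there's no way to consume every character, so the call returns None, and `bool(None)` is False.

False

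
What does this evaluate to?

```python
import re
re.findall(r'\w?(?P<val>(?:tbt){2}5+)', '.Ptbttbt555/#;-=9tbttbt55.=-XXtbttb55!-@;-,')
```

['tbttbt555', 'tbttbt55']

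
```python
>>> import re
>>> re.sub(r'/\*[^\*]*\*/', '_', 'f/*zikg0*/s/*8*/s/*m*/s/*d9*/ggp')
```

'f_s_s_s_ggp'

Every occurrence is swapped for '_'.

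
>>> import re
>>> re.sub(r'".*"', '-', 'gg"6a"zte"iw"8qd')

Every occurrence is swapped for '-'.

'gg-8qd'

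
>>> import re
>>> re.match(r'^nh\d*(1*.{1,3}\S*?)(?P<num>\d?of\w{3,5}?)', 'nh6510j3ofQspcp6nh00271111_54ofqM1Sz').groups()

The match spans [0:34] → 'nh6510j3ofQspcp6nh00271111_54ofqM1'.
Captured: group 1 = 'j3ofQspcp6nh00271111_5', group 2 = '4ofqM1'.

('j3ofQspcp6nh00271111_5', '4ofqM1')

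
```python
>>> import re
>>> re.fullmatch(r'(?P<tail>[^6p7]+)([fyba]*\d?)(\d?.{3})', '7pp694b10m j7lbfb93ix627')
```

`fullmatch` succeeds only if the pattern covers the string from start to end.
Here there's no way to consume every character, so the call returns None.

None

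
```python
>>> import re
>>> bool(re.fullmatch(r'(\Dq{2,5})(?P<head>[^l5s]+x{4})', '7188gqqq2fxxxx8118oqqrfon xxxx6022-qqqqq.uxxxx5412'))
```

False

`fullmatch` succeeds only if the pattern covers the string from start to end.
Here there's no way to consume every character, so the call returns None, and `bool(None)` is False.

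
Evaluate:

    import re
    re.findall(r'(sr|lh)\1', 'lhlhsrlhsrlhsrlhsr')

`\1` has to match the exact text group 1 already captured.
Scanning left to right: at [0:4] match 'lhlh', group 1 = 'lh'.
Because there's exactly one group, `findall` drops the full match and keeps group 1 from the one hit.

['lh']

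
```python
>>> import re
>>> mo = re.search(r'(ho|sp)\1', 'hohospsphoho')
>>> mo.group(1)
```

The match spans [0:4] → 'hoho'.
Captured: group 1 = 'ho'.

'ho'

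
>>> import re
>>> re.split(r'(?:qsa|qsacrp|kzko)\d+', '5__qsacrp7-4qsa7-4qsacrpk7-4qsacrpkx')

Matches to split on: at [3:10] → 'qsacrp7'; at [12:16] → 'qsa7'.
Each match becomes a cut point; 3 segments remain.

['5__', '-4', '-4qsacrpk7-4qsacrpkx']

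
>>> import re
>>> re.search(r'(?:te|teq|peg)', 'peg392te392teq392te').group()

`re.search` tries every starting position until one works.
The match spans [0:3] → 'peg'.

'peg'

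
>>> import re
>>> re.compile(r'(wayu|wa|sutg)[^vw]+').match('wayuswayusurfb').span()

(0, 5)

With `match`, the pattern is implicitly anchored at the beginning.
The match spans [0:5] → 'wayus'.
Captured: group 1 = 'wayu'.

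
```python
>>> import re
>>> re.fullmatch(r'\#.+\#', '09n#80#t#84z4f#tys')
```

`fullmatch` succeeds only if the pattern covers the string from start to end.
Here there's no way to consume every character, so the call returns None.

None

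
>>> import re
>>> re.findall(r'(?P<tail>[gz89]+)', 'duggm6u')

The pattern matches one or more of one of [gz89] (captured as 'tail').
Matches: at [2:4] match 'gg', group 1 = 'gg'.
`findall` collects group 1 from the one match (1 total).

['gg']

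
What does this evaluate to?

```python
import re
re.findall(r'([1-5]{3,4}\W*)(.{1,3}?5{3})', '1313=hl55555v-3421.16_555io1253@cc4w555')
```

Pattern: 3 to 4 of a character in [1-5], then zero or more of a non-word character (captured); then 1 to 3 of any character (lazy), then exactly 3 of the literal '5' (captured).
`findall` packs the 2 group values into a tuple for every match.

[('1313=', 'hl555'), ('3421.', '16_555')]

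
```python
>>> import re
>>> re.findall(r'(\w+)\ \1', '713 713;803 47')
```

['713']

After group 1 captures some text, `\1` only succeeds where that same text appears again.
Matches: at [0:7] match '713 713', group 1 = '713'.
`findall` collects group 1 from the one match (1 total).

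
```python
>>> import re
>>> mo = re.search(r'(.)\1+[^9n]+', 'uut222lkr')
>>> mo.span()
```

The backreference `\1` re-matches whatever the first group consumed, character for character.
Unlike `match`, `search` isn't anchored — it looks for the pattern anywhere in the string.
The match spans [0:9] → 'uut222lkr'.
Captured: group 1 = 'u'.

(0, 9)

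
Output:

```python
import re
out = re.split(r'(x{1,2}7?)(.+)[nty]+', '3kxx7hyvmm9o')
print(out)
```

The pattern matches 1 to 2 of the literal 'x', then optionally a literal '7' (captured); then one or more of any character (captured); then one or more of one of [nty].
Matches to split on: at [2:7] → 'xx7hy'.
The group in the pattern means `split` returns the separators' captures alongside the pieces.

['3k', 'xx7', 'h', 'vmm9o']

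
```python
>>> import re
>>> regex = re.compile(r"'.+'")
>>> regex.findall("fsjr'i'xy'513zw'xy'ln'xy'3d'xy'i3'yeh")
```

No capturing groups, so `findall` returns the 1 full match string.

["'i'xy'513zw'xy'ln'xy'3d'xy'i3'"]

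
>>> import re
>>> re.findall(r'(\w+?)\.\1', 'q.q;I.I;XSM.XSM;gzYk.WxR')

['q', 'I', 'XSM']

After group 1 captures some text, `\1` only succeeds where that same text appears again.
Matches: at [0:3] match 'q.q', group 1 = 'q'; at [4:7] match 'I.I', group 1 = 'I'; at [8:15] match 'XSM.XSM', group 1 = 'XSM'.
One capturing group, so `findall` returns just the captured substring from each match — 3 in all.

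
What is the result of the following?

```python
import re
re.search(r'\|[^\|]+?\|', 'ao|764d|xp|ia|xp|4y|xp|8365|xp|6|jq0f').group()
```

'|764d|'

The match spans [2:8] → '|764d|'.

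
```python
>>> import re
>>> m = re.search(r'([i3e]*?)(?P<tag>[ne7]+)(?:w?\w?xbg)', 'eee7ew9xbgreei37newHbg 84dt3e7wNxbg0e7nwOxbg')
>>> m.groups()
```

('', 'eee7e')

This matches zero or more of one of [i3e] (lazy) (captured); then one or more of one of [ne7] (captured as 'tag'); then optionally the literal 'w', then optionally a word character, then the literal 'xbg' (non-capturing group).
A `+?`/`*?`/`{m,n}?` starts at its minimum and grows only as far as needed for what follows to match.
`re.search` tries every starting position until one works.
The match spans [0:10] → 'eee7ew9xbg'.
Captured: group 1 = '', group 2 = 'eee7e'.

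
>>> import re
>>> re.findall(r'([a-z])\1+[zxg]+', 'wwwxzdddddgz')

A backreference is literal: `\1` must see the identical characters the first group matched.
Scanning left to right: at [0:5] match 'wwwxz', group 1 = 'w'; at [5:12] match 'dddddgz', group 1 = 'd'.
With a single group, `findall` returns only what that group captured — 2 items.

['w', 'd']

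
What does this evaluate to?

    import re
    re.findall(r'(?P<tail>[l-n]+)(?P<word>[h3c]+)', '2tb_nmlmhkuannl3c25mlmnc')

The pattern matches one or more of a character in [l-n] (captured as 'tail'); then one or more of one of [h3c] (captured as 'word').
Scanning left to right: at [4:9] match 'nmlmh', groups = ('nmlm', 'h'); at [12:17] match 'nnl3c', groups = ('nnl', '3c'); at [19:24] match 'mlmnc', groups = ('mlmn', 'c').
`findall` packs the 2 group values into a tuple for every match.

[('nmlm', 'h'), ('nnl', '3c'), ('mlmn', 'c')]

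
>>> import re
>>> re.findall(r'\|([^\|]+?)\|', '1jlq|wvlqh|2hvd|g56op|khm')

One capturing group, so `findall` returns just the captured substring from each match — 2 in all.

['wvlqh', 'g56op']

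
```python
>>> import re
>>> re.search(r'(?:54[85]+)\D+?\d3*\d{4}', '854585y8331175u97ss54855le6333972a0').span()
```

(1, 14)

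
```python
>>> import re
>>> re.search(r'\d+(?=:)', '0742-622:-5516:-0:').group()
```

Because the assertion is zero-width, the text it checks is not consumed and won't appear in the result.
The match spans [5:8] → '622'.

'622'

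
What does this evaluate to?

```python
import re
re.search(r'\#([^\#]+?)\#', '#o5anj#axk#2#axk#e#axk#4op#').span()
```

(0, 7)

The match spans [0:7] → '#o5anj#'.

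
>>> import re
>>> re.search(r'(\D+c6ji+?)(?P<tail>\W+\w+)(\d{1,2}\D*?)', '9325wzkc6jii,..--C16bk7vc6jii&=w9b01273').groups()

('wzkc6jii', ',..--C16bk7vc', '6')

Pattern: one or more of a non-digit, then the literal 'c6j', then one or more of the literal 'i' (lazy) (captured); then one or more of a non-word character, then one or more of a word character (captured as 'tail'); then 1 to 2 of a digit, then zero or more of a non-digit (lazy) (captured).
`search` walks the string left to right and returns the first match it finds.
The match spans [4:26] → 'wzkc6jii,..--C16bk7vc6'.
Captured: group 1 = 'wzkc6jii', group 2 = ',..--C16bk7vc', group 3 = '6'.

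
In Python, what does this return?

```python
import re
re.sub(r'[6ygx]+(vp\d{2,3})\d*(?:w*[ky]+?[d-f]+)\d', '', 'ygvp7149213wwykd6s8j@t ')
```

The pattern matches one or more of one of [6ygx]; then the literal 'vp', then 2 to 3 of a digit (captured); then zero or more of a digit; then zero or more of the literal 'w', then one or more of one of [ky] (lazy), then one or more of a character in [d-f] (non-capturing group); then a digit.
Matches: at [0:17] → 'ygvp7149213wwykd6'.
`sub` substitutes '' at each match site.

's8j@t '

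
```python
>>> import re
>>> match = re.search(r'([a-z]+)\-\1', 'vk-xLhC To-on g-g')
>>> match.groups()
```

('o',)

The match spans [9:12] → 'o-o'.
Captured: group 1 = 'o'.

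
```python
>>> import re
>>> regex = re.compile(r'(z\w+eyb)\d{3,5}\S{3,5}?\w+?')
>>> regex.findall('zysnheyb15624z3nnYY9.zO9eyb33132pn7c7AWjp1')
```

['zysnheyb', 'zO9eyb']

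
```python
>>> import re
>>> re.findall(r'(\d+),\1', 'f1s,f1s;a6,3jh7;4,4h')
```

['4']

A backreference is literal: `\1` must see the identical characters the first group matched.
Walking the string: at [16:19] match '4,4', group 1 = '4'.
With a single group, `findall` returns only what that group captured — 1 item.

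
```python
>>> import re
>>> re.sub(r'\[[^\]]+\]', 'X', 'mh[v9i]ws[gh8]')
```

Matches: at [2:7] → '[v9i]'; at [9:14] → '[gh8]'.
Each match is replaced by 'X'.

'mhXwsX'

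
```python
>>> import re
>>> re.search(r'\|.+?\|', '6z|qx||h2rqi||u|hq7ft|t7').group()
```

'|qx|'

Because the quantifier is non-greedy, it stops expanding at the earliest point where the rest of the pattern can succeed.
The match spans [2:6] → '|qx|'.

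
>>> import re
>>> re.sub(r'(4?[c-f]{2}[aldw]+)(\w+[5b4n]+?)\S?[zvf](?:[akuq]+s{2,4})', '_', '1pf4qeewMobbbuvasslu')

'1pf4q_lu'

This matches optionally a literal '4', then exactly 2 of a character in [c-f], then one or more of one of [aldw] (captured); then one or more of a word character, then one or more of one of [5b4n] (lazy) (captured); then optionally a non-whitespace character, then one of [zvf]; then one or more of one of [akuq], then 2 to 4 of a literal 's' (non-capturing group).
Matches: at [5:18] → 'eewMobbbuvass'.
Every occurrence is swapped for '_'.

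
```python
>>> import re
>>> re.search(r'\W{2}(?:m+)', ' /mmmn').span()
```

(0, 5)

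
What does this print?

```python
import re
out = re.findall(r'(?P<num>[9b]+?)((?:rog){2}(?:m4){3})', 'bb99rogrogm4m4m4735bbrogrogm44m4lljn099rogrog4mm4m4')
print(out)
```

The pattern matches one or more of one of [9b] (lazy) (captured as 'num'); then the literal 'rog' repeated 2 times, then the literal 'm4' repeated 3 times (captured).
Matches: at [0:16] match 'bb99rogrogm4m4m4', groups = ('bb99', 'rogrogm4m4m4').
Multiple groups make `findall` return tuples — one 2-tuple for the one match.

[('bb99', 'rogrogm4m4m4')]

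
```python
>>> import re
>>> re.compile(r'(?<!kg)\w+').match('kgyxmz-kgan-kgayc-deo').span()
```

`match` is anchored at position 0; if the pattern doesn't fit there, it returns None.
The match spans [0:6] → 'kgyxmz'.

(0, 6)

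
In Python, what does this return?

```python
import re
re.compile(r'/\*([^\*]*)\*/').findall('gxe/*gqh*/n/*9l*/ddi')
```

Matches: at [3:10] match '/*gqh*/', group 1 = 'gqh'; at [11:17] match '/*9l*/', group 1 = '9l'.
Because there's exactly one group, `findall` drops the full match and keeps group 1 from each hit.

['gqh', '9l']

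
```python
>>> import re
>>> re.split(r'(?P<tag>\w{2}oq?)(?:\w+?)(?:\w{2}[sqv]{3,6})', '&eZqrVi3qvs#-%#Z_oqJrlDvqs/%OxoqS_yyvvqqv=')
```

['&eZqrVi3qvs#-%#', 'Z_oq', '/%', 'Oxoq', '=']

This matches exactly 2 of a word character, then the literal 'o', then optionally a literal 'q' (captured as 'tag'); then one or more of a word character (lazy) (non-capturing group); then exactly 2 of a word character, then 3 to 6 of one of [sqv] (non-capturing group).
Matches to split on: at [15:26] → 'Z_oqJrlDvqs'; at [28:41] → 'OxoqS_yyvvqqv'.
`re.split` interleaves the captured-group text with the surrounding fragments.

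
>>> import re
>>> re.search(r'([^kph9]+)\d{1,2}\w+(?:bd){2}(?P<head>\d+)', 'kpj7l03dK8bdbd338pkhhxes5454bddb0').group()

'j7l03dK8bdbd338'

Pattern: one or more of any character except [kph9] (captured); then 1 to 2 of a digit, then one or more of a word character, then the literal 'bd' repeated 2 times; then one or more of a digit (captured as 'head').
Unlike `match`, `search` isn't anchored — it looks for the pattern anywhere in the string.
The match spans [2:17] → 'j7l03dK8bdbd338'.
Captured: group 1 = 'j7l0', group 2 = '338'.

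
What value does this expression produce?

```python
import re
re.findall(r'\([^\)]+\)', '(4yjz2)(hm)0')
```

['(4yjz2)', '(hm)']

Scanning left to right: at [0:7] → '(4yjz2)'; at [7:11] → '(hm)'.
Since nothing is captured, `findall` lists the 2 matched substrings directly.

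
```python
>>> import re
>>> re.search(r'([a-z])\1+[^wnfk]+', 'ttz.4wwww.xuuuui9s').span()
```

(0, 5)

After group 1 captures some text, `\1` only succeeds where that same text appears again.
`search` walks the string left to right and returns the first match it finds.
The match spans [0:5] → 'ttz.4'.
Captured: group 1 = 't'.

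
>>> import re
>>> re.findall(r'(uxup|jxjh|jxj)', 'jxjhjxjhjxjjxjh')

['jxjh', 'jxjh', 'jxj', 'jxjh']

Branches in `(...|...)` are attempted left-to-right; the first branch that allows the whole pattern to succeed is taken.
Scanning left to right: at [0:4] match 'jxjh', group 1 = 'jxjh'; at [4:8] match 'jxjh', group 1 = 'jxjh'; at [8:11] match 'jxj', group 1 = 'jxj'; at [11:15] match 'jxjh', group 1 = 'jxjh'.
One capturing group, so `findall` returns just the captured substring from each match — 4 in all.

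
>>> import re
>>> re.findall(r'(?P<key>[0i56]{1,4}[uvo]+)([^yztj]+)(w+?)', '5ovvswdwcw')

The pattern matches 1 to 4 of one of [0i56], then one or more of one of [uvo] (captured as 'key'); then one or more of any character except [yztj] (captured); then one or more of a literal 'w' (lazy) (captured).
Walking the string: at [0:10] match '5ovvswdwcw', groups = ('5ovv', 'swdwc', 'w').
3 groups means the one result is a tuple of 3 captured strings — 1 here.

[('5ovv', 'swdwc', 'w')]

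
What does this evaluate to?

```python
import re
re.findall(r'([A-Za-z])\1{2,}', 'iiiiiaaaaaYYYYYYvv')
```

['i', 'a', 'Y']

`\1` is not a pattern — it's the concrete string captured by group 1, re-applied verbatim.
Because there's exactly one group, `findall` drops the full match and keeps group 1 from each hit.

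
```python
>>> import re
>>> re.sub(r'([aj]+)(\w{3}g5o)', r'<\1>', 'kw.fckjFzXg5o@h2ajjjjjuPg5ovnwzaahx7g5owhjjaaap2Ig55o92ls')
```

'kw.fck<j>@h2<ajjjj>vnwz<aa>whjjaaap2Ig55o92ls'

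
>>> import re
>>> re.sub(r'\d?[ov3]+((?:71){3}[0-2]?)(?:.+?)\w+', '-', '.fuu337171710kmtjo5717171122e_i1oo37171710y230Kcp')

'.fuu-'

Pattern: optionally a digit, then one or more of one of [ov3]; then the literal '71' repeated 3 times, then optionally a character in [0-2] (captured); then one or more of any character (lazy) (non-capturing group); then one or more of a word character.
Matches: at [4:49] → '337171710kmtjo5717171122e_i1oo37171710y230Kcp'.
`sub` substitutes '-' at each match site.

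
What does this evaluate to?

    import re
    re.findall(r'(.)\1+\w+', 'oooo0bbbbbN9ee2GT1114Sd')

['o']

`\1` has to match the exact text group 1 already captured.
Walking the string: at [0:23] match 'oooo0bbbbbN9ee2GT1114Sd', group 1 = 'o'.
With a single group, `findall` returns only what that group captured — 1 item.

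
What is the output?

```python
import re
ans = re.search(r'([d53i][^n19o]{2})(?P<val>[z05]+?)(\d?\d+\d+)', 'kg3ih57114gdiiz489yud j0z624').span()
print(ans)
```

The match spans [2:10] → '3ih57114'.

(2, 10)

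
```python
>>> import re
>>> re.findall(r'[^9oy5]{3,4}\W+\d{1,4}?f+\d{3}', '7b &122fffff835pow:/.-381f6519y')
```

Pattern: 3 to 4 of any character except [9oy5], then one or more of a non-word character, then 1 to 4 of a digit (lazy); then one or more of a literal 'f'; then exactly 3 of a digit.
Matches: at [0:15] → '7b &122fffff835'; at [17:29] → 'w:/.-381f651'.
Since nothing is captured, `findall` lists the 2 matched substrings directly.

['7b &122fffff835', 'w:/.-381f651']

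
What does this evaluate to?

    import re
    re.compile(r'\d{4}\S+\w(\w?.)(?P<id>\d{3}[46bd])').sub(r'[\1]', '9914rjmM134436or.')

'[3]or.'

This matches exactly 4 of a digit, then one or more of a non-whitespace character, then a word character; then optionally a word character, then any character (captured); then exactly 3 of a digit, then one of [46bd] (captured as 'id').
Matches: at [0:14] → '9914rjmM134436'.
Each match is replaced using the text its own group 1 captured.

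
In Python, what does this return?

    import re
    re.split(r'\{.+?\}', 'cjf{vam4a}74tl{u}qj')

['cjf', '74tl', 'qj']

A non-greedy quantifier consumes as few characters as it can — just enough that the remainder of the pattern still matches from where it stops; whatever follows it matches normally.
Matches to split on: at [3:10] → '{vam4a}'; at [14:17] → '{u}'.
Splitting on the pattern gives 3 pieces.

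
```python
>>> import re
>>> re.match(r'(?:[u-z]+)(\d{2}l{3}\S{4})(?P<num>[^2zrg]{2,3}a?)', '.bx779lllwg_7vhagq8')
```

None

Pattern: one or more of a character in [u-z] (non-capturing group); then exactly 2 of a digit, then exactly 3 of a literal 'l', then exactly 4 of a non-whitespace character (captured); then 2 to 3 of any character except [2zrg], then optionally a literal 'a' (captured as 'num').
`match` is anchored at position 0; if the pattern doesn't fit there, it returns None.
Here position 0 doesn't satisfy it, so the call returns None.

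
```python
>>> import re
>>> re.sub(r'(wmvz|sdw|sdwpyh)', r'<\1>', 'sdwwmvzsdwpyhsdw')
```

Branches in `(...|...)` are attempted left-to-right; the first branch that allows the whole pattern to succeed is taken.
The replacement refers to a captured group, so each match is rewritten using its own captured text.

'<sdw><wmvz><sdw>pyh<sdw>'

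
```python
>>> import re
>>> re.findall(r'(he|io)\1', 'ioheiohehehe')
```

['he']

The backreference `\1` re-matches whatever the first group consumed, character for character.
Matches: at [6:10] match 'hehe', group 1 = 'he'.
`findall` collects group 1 from the one match (1 total).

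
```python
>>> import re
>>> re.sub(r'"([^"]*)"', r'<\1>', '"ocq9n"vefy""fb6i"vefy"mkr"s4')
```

'<ocq9n>vefy<>fb6i<vefy>mkr"s4'

The replacement refers to a captured group, so each match is rewritten using its own captured text.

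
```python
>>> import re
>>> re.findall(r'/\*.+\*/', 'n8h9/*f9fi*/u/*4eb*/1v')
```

Since nothing is captured, `findall` lists the 1 matched substring directly.

['/*f9fi*/u/*4eb*/']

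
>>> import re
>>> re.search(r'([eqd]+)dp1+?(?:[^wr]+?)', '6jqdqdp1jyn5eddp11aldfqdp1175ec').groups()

('qdq',)

The match spans [2:9] → 'qdqdp1j'.
Captured: group 1 = 'qdq'.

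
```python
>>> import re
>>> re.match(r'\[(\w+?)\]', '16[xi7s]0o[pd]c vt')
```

None

`match` is anchored at position 0; if the pattern doesn't fit there, it returns None.
Here position 0 doesn't satisfy it, so the call returns None.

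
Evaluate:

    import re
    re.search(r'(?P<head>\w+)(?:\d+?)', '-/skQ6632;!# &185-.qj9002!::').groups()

('skQ663',)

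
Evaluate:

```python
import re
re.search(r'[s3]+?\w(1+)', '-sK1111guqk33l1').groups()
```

The pattern matches one or more of one of [s3] (lazy); then a word character; then one or more of a literal '1' (captured).
`re.search` scans for the first position where the pattern succeeds.
The match spans [1:7] → 'sK1111'.
Captured: group 1 = '1111'.

('1111',)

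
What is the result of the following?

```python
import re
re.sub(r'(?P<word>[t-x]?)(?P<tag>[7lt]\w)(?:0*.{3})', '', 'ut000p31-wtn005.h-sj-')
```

This matches optionally a character in [t-x] (captured as 'word'); then one of [7lt], then a word character (captured as 'tag'); then zero or more of the literal '0', then exactly 3 of any character (non-capturing group).
`sub` substitutes '' at each match site.

'--sj-'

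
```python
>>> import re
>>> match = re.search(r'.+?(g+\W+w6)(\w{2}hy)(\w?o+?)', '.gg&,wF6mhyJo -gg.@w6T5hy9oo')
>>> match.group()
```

'.gg&,wF6mhyJo -gg.@w6T5hy9o'

The pattern matches one or more of any character (lazy); then one or more of the literal 'g', then one or more of a non-word character, then the literal 'w6' (captured); then exactly 2 of a word character, then the literal 'hy' (captured); then optionally a word character, then one or more of the literal 'o' (lazy) (captured).
Unlike `match`, `search` isn't anchored — it looks for the pattern anywhere in the string.
The match spans [0:27] → '.gg&,wF6mhyJo -gg.@w6T5hy9o'.
Captured: group 1 = 'gg.@w6', group 2 = 'T5hy', group 3 = '9o'.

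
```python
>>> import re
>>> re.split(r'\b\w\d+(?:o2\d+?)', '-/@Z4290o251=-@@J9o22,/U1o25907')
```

['-/@', '1=-@@', ',/', '907']

Pattern: a word boundary (`\b`, zero-width); then a word character, then one or more of a digit; then the literal 'o2', then one or more of a digit (lazy) (non-capturing group).
Matches to split on: at [3:11] → 'Z4290o25'; at [16:21] → 'J9o22'; at [23:28] → 'U1o25'.
`split` removes every match and returns the 4 fragments in between.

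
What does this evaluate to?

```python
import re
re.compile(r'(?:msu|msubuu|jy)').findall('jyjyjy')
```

Walking the string: at [0:2] → 'jy'; at [2:4] → 'jy'; at [4:6] → 'jy'.
No capturing groups, so `findall` returns the 3 full match strings.

['jy', 'jy', 'jy']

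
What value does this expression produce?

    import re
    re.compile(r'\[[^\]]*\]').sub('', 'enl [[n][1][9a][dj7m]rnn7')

'enl rnn7'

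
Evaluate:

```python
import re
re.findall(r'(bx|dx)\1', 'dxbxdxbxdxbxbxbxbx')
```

['bx', 'bx']

The backreference `\1` re-matches whatever the first group consumed, character for character.
With a single group, `findall` returns only what that group captured — 2 items.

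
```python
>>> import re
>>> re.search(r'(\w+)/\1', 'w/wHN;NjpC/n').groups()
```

The match spans [0:3] → 'w/w'.
Captured: group 1 = 'w'.

('w',)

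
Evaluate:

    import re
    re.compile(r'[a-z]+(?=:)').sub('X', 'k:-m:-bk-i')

Because the assertion is zero-width, the text it checks is not consumed and won't appear in the result.
Matches: at [0:1] → 'k'; at [3:4] → 'm'.
Every occurrence is swapped for 'X'.

'X:-X:-bk-i'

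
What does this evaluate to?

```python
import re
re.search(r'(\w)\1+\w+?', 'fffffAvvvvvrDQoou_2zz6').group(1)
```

The match spans [0:6] → 'fffffA'.
Captured: group 1 = 'f'.

'f'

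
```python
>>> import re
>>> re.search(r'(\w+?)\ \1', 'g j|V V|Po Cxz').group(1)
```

'V'

The match spans [4:7] → 'V V'.
Captured: group 1 = 'V'.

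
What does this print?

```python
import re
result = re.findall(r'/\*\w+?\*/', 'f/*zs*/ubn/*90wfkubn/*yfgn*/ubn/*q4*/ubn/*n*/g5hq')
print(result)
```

['/*zs*/', '/*yfgn*/', '/*q4*/', '/*n*/']

With no groups in the pattern, `findall` gives back each whole match — 4 here.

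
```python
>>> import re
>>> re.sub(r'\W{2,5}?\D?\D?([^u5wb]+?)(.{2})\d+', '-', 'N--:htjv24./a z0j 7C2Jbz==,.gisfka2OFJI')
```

'N--C2Jbz-OFJI'

Lazy quantifiers expand one character at a time until the remainder of the pattern can match.
`sub` substitutes '-' at each match site.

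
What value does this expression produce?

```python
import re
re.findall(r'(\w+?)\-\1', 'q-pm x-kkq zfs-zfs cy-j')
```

['zfs']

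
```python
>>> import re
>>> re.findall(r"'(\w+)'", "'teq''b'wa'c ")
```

Walking the string: at [0:5] match "'teq'", group 1 = 'teq'; at [5:8] match "'b'", group 1 = 'b'.
`findall` collects group 1 from each match (2 total).

['teq', 'b']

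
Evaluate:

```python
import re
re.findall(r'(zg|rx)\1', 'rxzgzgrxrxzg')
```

The backreference `\1` re-matches whatever the first group consumed, character for character.
Walking the string: at [2:6] match 'zgzg', group 1 = 'zg'; at [6:10] match 'rxrx', group 1 = 'rx'.
`findall` collects group 1 from each match (2 total).

['zg', 'rx']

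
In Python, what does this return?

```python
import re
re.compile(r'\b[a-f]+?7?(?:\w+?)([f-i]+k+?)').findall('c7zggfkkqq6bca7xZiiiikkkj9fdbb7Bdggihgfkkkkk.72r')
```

['ggfk']

Pattern: a word boundary (`\b`, zero-width); then one or more of a character in [a-f] (lazy), then optionally a literal '7'; then one or more of a word character (lazy) (non-capturing group); then one or more of a character in [f-i], then one or more of the literal 'k' (lazy) (captured).
Because the quantifier is non-greedy, it stops expanding at the earliest point where the rest of the pattern can succeed.
Matches: at [0:7] match 'c7zggfk', group 1 = 'ggfk'.
One capturing group, so `findall` returns just the captured substring from the one match — 1 in all.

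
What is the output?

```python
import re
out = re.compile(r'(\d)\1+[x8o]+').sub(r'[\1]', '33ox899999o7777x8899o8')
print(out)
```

[3][9][7][9]

The backreference `\1` re-matches whatever the first group consumed, character for character.
Matches: at [0:5] → '33ox8'; at [5:11] → '99999o'; at [11:18] → '7777x88'; at [18:22] → '99o8'.
`\1` in the replacement pulls in group 1's text for each match.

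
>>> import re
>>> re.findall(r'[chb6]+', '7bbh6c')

This matches one or more of one of [chb6].
With no groups in the pattern, `findall` gives back each whole match — 1 here.

['bbh6c']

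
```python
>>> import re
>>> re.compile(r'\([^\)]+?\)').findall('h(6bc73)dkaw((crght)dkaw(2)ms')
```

With no groups in the pattern, `findall` gives back each whole match — 3 here.

['(6bc73)', '((crght)', '(2)']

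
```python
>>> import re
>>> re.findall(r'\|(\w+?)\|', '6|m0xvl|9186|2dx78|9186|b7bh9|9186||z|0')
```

Scanning left to right: at [1:8] match '|m0xvl|', group 1 = 'm0xvl'; at [12:19] match '|2dx78|', group 1 = '2dx78'; at [23:30] match '|b7bh9|', group 1 = 'b7bh9'; at [35:38] match '|z|', group 1 = 'z'.
One capturing group, so `findall` returns just the captured substring from each match — 4 in all.

['m0xvl', '2dx78', 'b7bh9', 'z']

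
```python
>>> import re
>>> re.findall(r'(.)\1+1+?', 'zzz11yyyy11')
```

['z', 'y']

The backreference `\1` re-matches whatever the first group consumed, character for character.
Walking the string: at [0:4] match 'zzz1', group 1 = 'z'; at [5:10] match 'yyyy1', group 1 = 'y'.
With a single group, `findall` returns only what that group captured — 2 items.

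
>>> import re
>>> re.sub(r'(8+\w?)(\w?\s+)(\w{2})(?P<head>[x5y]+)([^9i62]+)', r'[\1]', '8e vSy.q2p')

'[8e]2p'

This matches one or more of the literal '8', then optionally a word character (captured); then optionally a word character, then one or more of whitespace (captured); then exactly 2 of a word character (captured); then one or more of one of [x5y] (captured as 'head'); then one or more of any character except [9i62] (captured).
Matches: at [0:8] → '8e vSy.q'.
Each match is replaced using the text its own group 1 captured.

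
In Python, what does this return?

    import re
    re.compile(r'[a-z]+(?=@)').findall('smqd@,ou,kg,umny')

['smqd']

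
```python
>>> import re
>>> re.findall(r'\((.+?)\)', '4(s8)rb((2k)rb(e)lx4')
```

['s8', '(2k', 'e']

Because the quantifier is non-greedy, it stops expanding at the earliest point where the rest of the pattern can succeed.
Matches: at [1:5] match '(s8)', group 1 = 's8'; at [7:12] match '((2k)', group 1 = '(2k'; at [14:17] match '(e)', group 1 = 'e'.
Because there's exactly one group, `findall` drops the full match and keeps group 1 from each hit.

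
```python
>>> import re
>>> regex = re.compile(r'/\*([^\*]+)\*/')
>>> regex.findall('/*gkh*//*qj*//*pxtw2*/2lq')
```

One capturing group, so `findall` returns just the captured substring from each match — 3 in all.

['gkh', 'qj', 'pxtw2']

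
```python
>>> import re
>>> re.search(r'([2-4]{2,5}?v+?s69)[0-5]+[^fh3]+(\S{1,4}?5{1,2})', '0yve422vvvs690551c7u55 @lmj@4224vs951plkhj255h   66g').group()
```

'422vvvs690551c7u55 @lmj@4224vs951plkhj255'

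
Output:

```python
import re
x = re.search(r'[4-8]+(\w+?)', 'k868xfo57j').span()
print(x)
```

(1, 5)

Pattern: one or more of a character in [4-8]; then one or more of a word character (lazy) (captured).
The `?` after the quantifier makes it lazy — it takes as little as possible before letting the rest of the pattern try.
Unlike `match`, `search` isn't anchored — it looks for the pattern anywhere in the string.
The match spans [1:5] → '868x'.
Captured: group 1 = 'x'.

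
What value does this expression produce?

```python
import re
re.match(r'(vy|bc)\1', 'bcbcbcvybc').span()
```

With `match`, the pattern is implicitly anchored at the beginning.
The match spans [0:4] → 'bcbc'.

(0, 4)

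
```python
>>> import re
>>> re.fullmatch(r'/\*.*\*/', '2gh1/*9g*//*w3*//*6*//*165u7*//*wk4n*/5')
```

For `fullmatch`, every character of the input must be accounted for by the pattern.
Here the pattern can't cover the whole string, so the call returns None.

None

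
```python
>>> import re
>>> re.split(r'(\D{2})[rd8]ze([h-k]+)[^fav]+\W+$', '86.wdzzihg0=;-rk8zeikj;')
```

The pattern matches exactly 2 of a non-digit (captured); then one of [rd8], then the literal 'ze'; then one or more of a character in [h-k] (captured); then one or more of any character except [fav]; then one or more of a non-word character; then anchored at the end.
Matches to split on: at [14:23] → 'rk8zeikj;'.
With a capturing group present, the delimiter's captured portion is kept in the result list.

['86.wdzzihg0=;-', 'rk', 'ik', '']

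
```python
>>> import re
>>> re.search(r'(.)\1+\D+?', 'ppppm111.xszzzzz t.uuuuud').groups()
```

`\1` is not a pattern — it's the concrete string captured by group 1, re-applied verbatim.
`search` walks the string left to right and returns the first match it finds.
The match spans [0:5] → 'ppppm'.
Captured: group 1 = 'p'.

('p',)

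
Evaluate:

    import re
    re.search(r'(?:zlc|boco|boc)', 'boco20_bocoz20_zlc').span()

Alternation tries branches left to right and keeps the first one that lets the overall match succeed at that position.
The match spans [0:4] → 'boco'.

(0, 4)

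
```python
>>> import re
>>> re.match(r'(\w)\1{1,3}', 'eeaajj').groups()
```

('e',)

The match spans [0:2] → 'ee'.
Captured: group 1 = 'e'.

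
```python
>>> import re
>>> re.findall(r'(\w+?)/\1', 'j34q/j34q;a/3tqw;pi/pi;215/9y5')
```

A backreference is literal: `\1` must see the identical characters the first group matched.
Matches: at [0:9] match 'j34q/j34q', group 1 = 'j34q'; at [17:22] match 'pi/pi', group 1 = 'pi'.
`findall` collects group 1 from each match (2 total).

['j34q', 'pi']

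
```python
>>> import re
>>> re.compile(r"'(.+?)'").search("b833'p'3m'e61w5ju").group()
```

The match spans [4:7] → "'p'".

"'p'"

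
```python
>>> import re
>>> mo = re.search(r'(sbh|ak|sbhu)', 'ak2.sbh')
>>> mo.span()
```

(0, 2)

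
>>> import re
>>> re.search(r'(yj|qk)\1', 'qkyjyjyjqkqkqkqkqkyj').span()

(2, 6)

`\1` is not a pattern — it's the concrete string captured by group 1, re-applied verbatim.
`re.search` scans for the first position where the pattern succeeds.
The match spans [2:6] → 'yjyj'.
Captured: group 1 = 'yj'.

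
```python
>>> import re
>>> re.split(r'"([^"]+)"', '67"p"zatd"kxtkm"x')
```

['67', 'p', 'zatd', 'kxtkm', 'x']

Matches to split on: at [2:5] → '"p"'; at [9:16] → '"kxtkm"'.
`re.split` interleaves the captured-group text with the surrounding fragments.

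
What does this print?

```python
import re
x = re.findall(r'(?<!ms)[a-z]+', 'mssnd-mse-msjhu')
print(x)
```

Because the assertion is negative and zero-width, positions next to the forbidden text are skipped.
Scanning left to right: at [0:5] → 'mssnd'; at [6:9] → 'mse'; at [10:15] → 'msjhu'.
`findall` yields the raw match text (3 of them) because the pattern has no groups.

['mssnd', 'mse', 'msjhu']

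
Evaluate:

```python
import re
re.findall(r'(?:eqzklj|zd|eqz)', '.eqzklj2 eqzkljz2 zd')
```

The regex engine tests alternatives in the order written; an earlier branch that matches wins even if a later one would match more.
With no groups in the pattern, `findall` gives back each whole match — 3 here.

['eqzklj', 'eqzklj', 'zd']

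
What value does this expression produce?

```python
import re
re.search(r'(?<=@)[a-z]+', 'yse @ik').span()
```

Lookahead/lookbehind check context without consuming it, so the matched span excludes the asserted characters.
The match spans [5:7] → 'ik'.

(5, 7)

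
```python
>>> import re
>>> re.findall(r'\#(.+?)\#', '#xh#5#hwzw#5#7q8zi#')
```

['xh', 'hwzw', '7q8zi']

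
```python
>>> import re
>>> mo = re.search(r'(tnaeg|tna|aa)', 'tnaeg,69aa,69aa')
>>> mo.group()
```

'tnaeg'

Alternation tries branches left to right and keeps the first one that lets the overall match succeed at that position.
The match spans [0:5] → 'tnaeg'.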